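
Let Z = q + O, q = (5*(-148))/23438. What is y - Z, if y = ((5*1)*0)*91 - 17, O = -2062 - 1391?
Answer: 40266854/11719 ≈ 3436.0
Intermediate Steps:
q = -370/11719 (q = -740*1/23438 = -370/11719 ≈ -0.031573)
O = -3453
y = -17 (y = (5*0)*91 - 17 = 0*91 - 17 = 0 - 17 = -17)
Z = -40466077/11719 (Z = -370/11719 - 3453 = -40466077/11719 ≈ -3453.0)
y - Z = -17 - 1*(-40466077/11719) = -17 + 40466077/11719 = 40266854/11719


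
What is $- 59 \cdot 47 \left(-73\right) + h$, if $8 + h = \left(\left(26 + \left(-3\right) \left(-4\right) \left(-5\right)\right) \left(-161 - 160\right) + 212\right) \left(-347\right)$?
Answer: $-3658301$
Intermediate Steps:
$h = -3860730$ ($h = -8 + \left(\left(26 + \left(-3\right) \left(-4\right) \left(-5\right)\right) \left(-161 - 160\right) + 212\right) \left(-347\right) = -8 + \left(\left(26 + 12 \left(-5\right)\right) \left(-321\right) + 212\right) \left(-347\right) = -8 + \left(\left(26 - 60\right) \left(-321\right) + 212\right) \left(-347\right) = -8 + \left(\left(-34\right) \left(-321\right) + 212\right) \left(-347\right) = -8 + \left(10914 + 212\right) \left(-347\right) = -8 + 11126 \left(-347\right) = -8 - 3860722 = -3860730$)
$- 59 \cdot 47 \left(-73\right) + h = - 59 \cdot 47 \left(-73\right) - 3860730 = - 2773 \left(-73\right) - 3860730 = \left(-1\right) \left(-202429\right) - 3860730 = 202429 - 3860730 = -3658301$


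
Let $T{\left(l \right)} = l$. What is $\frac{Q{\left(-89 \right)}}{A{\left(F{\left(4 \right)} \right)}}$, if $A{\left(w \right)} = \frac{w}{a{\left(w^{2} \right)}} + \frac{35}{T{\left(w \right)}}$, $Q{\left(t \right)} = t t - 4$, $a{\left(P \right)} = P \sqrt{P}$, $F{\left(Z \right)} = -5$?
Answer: $- \frac{197925}{176} \approx -1124.6$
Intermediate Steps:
$a{\left(P \right)} = P^{\frac{3}{2}}$
$Q{\left(t \right)} = -4 + t^{2}$ ($Q{\left(t \right)} = t^{2} - 4 = -4 + t^{2}$)
$A{\left(w \right)} = \frac{35}{w} + \frac{w}{\left(w^{2}\right)^{\frac{3}{2}}}$ ($A{\left(w \right)} = \frac{w}{\left(w^{2}\right)^{\frac{3}{2}}} + \frac{35}{w} = \frac{35}{w} + \frac{w}{\left(w^{2}\right)^{\frac{3}{2}}}$)
$\frac{Q{\left(-89 \right)}}{A{\left(F{\left(4 \right)} \right)}} = \frac{-4 + \left(-89\right)^{2}}{\frac{35}{-5} - \frac{5}{125}} = \frac{-4 + 7921}{35 \left(- \frac{1}{5}\right) - \frac{5}{125}} = \frac{7917}{-7 - \frac{1}{25}} = \frac{7917}{- \frac{176}{25}} = 7917 \left(- \frac{25}{176}\right) = - \frac{197925}{176}$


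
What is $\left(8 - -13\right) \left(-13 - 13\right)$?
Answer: $-546$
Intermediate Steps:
$\left(8 - -13\right) \left(-13 - 13\right) = \left(8 + 13\right) \left(-13 - 13\right) = 21 \left(-26\right) = -546$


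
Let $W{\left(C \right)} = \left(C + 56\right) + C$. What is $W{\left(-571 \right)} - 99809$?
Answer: $-100895$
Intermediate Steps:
$W{\left(C \right)} = 56 + 2 C$ ($W{\left(C \right)} = \left(56 + C\right) + C = 56 + 2 C$)
$W{\left(-571 \right)} - 99809 = \left(56 + 2 \left(-571\right)\right) - 99809 = \left(56 - 1142\right) - 99809 = -1086 - 99809 = -100895$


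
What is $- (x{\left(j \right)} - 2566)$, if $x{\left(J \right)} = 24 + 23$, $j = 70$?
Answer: $2519$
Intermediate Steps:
$x{\left(J \right)} = 47$
$- (x{\left(j \right)} - 2566) = - (47 - 2566) = \left(-1\right) \left(-2519\right) = 2519$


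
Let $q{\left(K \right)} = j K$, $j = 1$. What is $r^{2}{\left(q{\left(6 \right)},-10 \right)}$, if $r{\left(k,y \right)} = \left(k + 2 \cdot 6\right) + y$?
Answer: $64$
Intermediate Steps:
$q{\left(K \right)} = K$ ($q{\left(K \right)} = 1 K = K$)
$r{\left(k,y \right)} = 12 + k + y$ ($r{\left(k,y \right)} = \left(k + 12\right) + y = \left(12 + k\right) + y = 12 + k + y$)
$r^{2}{\left(q{\left(6 \right)},-10 \right)} = \left(12 + 6 - 10\right)^{2} = 8^{2} = 64$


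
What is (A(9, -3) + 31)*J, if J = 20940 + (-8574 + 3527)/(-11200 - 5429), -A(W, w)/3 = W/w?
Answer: 13928652280/16629 ≈ 8.3761e+5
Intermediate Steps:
A(W, w) = -3*W/w
J = 348216307/16629 (J = 20940 - 5047/(-16629) = 20940 - 5047*(-1/16629) = 20940 + 5047/16629 = 348216307/16629 ≈ 20940.)
(A(9, -3) + 31)*J = (-3*9/(-3) + 31)*(348216307/16629) = (-3*9*(-⅓) + 31)*(348216307/16629) = (9 + 31)*(348216307/16629) = 40*(348216307/16629) = 13928652280/16629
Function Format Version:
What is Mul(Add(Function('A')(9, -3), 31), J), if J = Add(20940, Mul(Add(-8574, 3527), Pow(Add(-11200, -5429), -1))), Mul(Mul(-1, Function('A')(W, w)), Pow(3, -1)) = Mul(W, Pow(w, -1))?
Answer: Rational(13928652280, 16629) ≈ 8.3761e+5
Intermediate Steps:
Function('A')(W, w) = Mul(-3, W, Pow(w, -1)) (Function('A')(W, w) = Mul(-3, Mul(W, Pow(w, -1))) = Mul(-3, W, Pow(w, -1)))
J = Rational(348216307, 16629) (J = Add(20940, Mul(-5047, Pow(-16629, -1))) = Add(20940, Mul(-5047, Rational(-1, 16629))) = Add(20940, Rational(5047, 16629)) = Rational(348216307, 16629) ≈ 20940.)
Mul(Add(Function('A')(9, -3), 31), J) = Mul(Add(Mul(-3, 9, Pow(-3, -1)), 31), Rational(348216307, 16629)) = Mul(Add(Mul(-3, 9, Rational(-1, 3)), 31), Rational(348216307, 16629)) = Mul(Add(9, 31), Rational(348216307, 16629)) = Mul(40, Rational(348216307, 16629)) = Rational(13928652280, 16629)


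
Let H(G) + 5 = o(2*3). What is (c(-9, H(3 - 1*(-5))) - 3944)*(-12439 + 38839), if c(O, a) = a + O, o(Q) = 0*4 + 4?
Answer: -104385600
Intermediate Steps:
o(Q) = 4 (o(Q) = 0 + 4 = 4)
H(G) = -1 (H(G) = -5 + 4 = -1)
c(O, a) = O + a
(c(-9, H(3 - 1*(-5))) - 3944)*(-12439 + 38839) = ((-9 - 1) - 3944)*(-12439 + 38839) = (-10 - 3944)*26400 = -3954*26400 = -104385600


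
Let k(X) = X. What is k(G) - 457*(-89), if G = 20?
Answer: 40693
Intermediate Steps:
k(G) - 457*(-89) = 20 - 457*(-89) = 20 + 40673 = 40693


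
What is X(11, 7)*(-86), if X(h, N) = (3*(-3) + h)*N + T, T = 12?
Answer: -2236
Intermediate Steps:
X(h, N) = 12 + N*(-9 + h) (X(h, N) = (3*(-3) + h)*N + 12 = (-9 + h)*N + 12 = N*(-9 + h) + 12 = 12 + N*(-9 + h))
X(11, 7)*(-86) = (12 - 9*7 + 7*11)*(-86) = (12 - 63 + 77)*(-86) = 26*(-86) = -2236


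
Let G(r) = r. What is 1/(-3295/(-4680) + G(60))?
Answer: 936/56819 ≈ 0.016473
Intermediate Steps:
1/(-3295/(-4680) + G(60)) = 1/(-3295/(-4680) + 60) = 1/(-3295*(-1/4680) + 60) = 1/(659/936 + 60) = 1/(56819/936) = 936/56819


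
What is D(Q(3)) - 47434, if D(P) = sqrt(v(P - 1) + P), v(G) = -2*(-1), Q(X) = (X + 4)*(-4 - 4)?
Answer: -47434 + 3*I*sqrt(6) ≈ -47434.0 + 7.3485*I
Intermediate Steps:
Q(X) = -32 - 8*X (Q(X) = (4 + X)*(-8) = -32 - 8*X)
v(G) = 2
D(P) = sqrt(2 + P)
D(Q(3)) - 47434 = sqrt(2 + (-32 - 8*3)) - 47434 = sqrt(2 + (-32 - 24)) - 47434 = sqrt(2 - 56) - 47434 = sqrt(-54) - 47434 = 3*I*sqrt(6) - 47434 = -47434 + 3*I*sqrt(6)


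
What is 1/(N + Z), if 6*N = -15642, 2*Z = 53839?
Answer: 2/48625 ≈ 4.1131e-5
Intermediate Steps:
Z = 53839/2 (Z = (1/2)*53839 = 53839/2 ≈ 26920.)
N = -2607 (N = (1/6)*(-15642) = -2607)
1/(N + Z) = 1/(-2607 + 53839/2) = 1/(48625/2) = 2/48625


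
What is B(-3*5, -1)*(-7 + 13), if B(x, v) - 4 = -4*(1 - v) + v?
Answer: -30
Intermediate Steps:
B(x, v) = 5*v (B(x, v) = 4 + (-4*(1 - v) + v) = 4 + ((-4 + 4*v) + v) = 4 + (-4 + 5*v) = 5*v)
B(-3*5, -1)*(-7 + 13) = (5*(-1))*(-7 + 13) = -5*6 = -30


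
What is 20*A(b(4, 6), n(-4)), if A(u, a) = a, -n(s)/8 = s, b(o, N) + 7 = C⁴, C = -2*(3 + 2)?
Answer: 640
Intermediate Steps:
C = -10 (C = -2*5 = -10)
b(o, N) = 9993 (b(o, N) = -7 + (-10)⁴ = -7 + 10000 = 9993)
n(s) = -8*s
20*A(b(4, 6), n(-4)) = 20*(-8*(-4)) = 20*32 = 640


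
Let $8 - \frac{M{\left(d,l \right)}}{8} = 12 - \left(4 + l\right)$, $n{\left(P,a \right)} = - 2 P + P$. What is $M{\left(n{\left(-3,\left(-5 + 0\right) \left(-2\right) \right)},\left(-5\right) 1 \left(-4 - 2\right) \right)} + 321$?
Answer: $561$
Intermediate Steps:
$n{\left(P,a \right)} = - P$
$M{\left(d,l \right)} = 8 l$ ($M{\left(d,l \right)} = 64 - 8 \left(12 - \left(4 + l\right)\right) = 64 - 8 \left(8 - l\right) = 64 + \left(-64 + 8 l\right) = 8 l$)
$M{\left(n{\left(-3,\left(-5 + 0\right) \left(-2\right) \right)},\left(-5\right) 1 \left(-4 - 2\right) \right)} + 321 = 8 \left(-5\right) 1 \left(-4 - 2\right) + 321 = 8 \left(- 5 \left(-4 - 2\right)\right) + 321 = 8 \left(\left(-5\right) \left(-6\right)\right) + 321 = 8 \cdot 30 + 321 = 240 + 321 = 561$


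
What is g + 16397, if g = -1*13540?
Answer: 2857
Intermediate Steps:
g = -13540
g + 16397 = -13540 + 16397 = 2857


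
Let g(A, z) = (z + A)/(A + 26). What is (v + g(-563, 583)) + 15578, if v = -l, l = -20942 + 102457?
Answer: -35408189/537 ≈ -65937.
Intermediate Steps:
g(A, z) = (A + z)/(26 + A)
l = 81515
v = -81515 (v = -1*81515 = -81515)
(v + g(-563, 583)) + 15578 = (-81515 + (-563 + 583)/(26 - 563)) + 15578 = (-81515 + 20/(-537)) + 15578 = (-81515 - 1/537*20) + 15578 = (-81515 - 20/537) + 15578 = -43773575/537 + 15578 = -35408189/537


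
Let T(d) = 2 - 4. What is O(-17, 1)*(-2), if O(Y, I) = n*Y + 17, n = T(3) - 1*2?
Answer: -170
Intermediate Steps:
T(d) = -2
n = -4 (n = -2 - 1*2 = -2 - 2 = -4)
O(Y, I) = 17 - 4*Y (O(Y, I) = -4*Y + 17 = 17 - 4*Y)
O(-17, 1)*(-2) = (17 - 4*(-17))*(-2) = (17 + 68)*(-2) = 85*(-2) = -170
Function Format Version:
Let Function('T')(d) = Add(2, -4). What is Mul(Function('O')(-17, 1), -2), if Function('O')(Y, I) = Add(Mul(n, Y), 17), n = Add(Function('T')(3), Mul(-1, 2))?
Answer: -170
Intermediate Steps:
Function('T')(d) = -2
n = -4 (n = Add(-2, Mul(-1, 2)) = Add(-2, -2) = -4)
Function('O')(Y, I) = Add(17, Mul(-4, Y)) (Function('O')(Y, I) = Add(Mul(-4, Y), 17) = Add(17, Mul(-4, Y)))
Mul(Function('O')(-17, 1), -2) = Mul(Add(17, Mul(-4, -17)), -2) = Mul(Add(17, 68), -2) = Mul(85, -2) = -170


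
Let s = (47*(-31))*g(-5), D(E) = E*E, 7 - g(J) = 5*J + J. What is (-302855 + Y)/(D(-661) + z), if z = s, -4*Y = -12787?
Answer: -1198633/1532048 ≈ -0.78237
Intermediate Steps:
g(J) = 7 - 6*J (g(J) = 7 - (5*J + J) = 7 - 6*J)
Y = 12787/4 (Y = -1/4*(-12787) = 12787/4 ≈ 3196.8)
D(E) = E**2
s = -53909 (s = (47*(-31))*(7 - 6*(-5)) = -1457*(7 + 30) = -1457*37 = -53909)
z = -53909
(-302855 + Y)/(D(-661) + z) = (-302855 + 12787/4)/((-661)**2 - 53909) = -1198633/(4*(436921 - 53909)) = -1198633/4/383012 = -1198633/4*1/383012 = -1198633/1532048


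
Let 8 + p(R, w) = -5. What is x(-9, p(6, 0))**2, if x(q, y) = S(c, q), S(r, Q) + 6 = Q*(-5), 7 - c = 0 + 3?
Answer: 1521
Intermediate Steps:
c = 4 (c = 7 - (0 + 3) = 7 - 1*3 = 7 - 3 = 4)
p(R, w) = -13 (p(R, w) = -8 - 5 = -13)
S(r, Q) = -6 - 5*Q (S(r, Q) = -6 + Q*(-5) = -6 - 5*Q)
x(q, y) = -6 - 5*q
x(-9, p(6, 0))**2 = (-6 - 5*(-9))**2 = (-6 + 45)**2 = 39**2 = 1521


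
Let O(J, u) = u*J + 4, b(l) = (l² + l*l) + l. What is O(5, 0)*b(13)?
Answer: 1404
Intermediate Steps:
b(l) = l + 2*l² (b(l) = (l² + l²) + l = 2*l² + l = l + 2*l²)
O(J, u) = 4 + J*u (O(J, u) = J*u + 4 = 4 + J*u)
O(5, 0)*b(13) = (4 + 5*0)*(13*(1 + 2*13)) = (4 + 0)*(13*(1 + 26)) = 4*(13*27) = 4*351 = 1404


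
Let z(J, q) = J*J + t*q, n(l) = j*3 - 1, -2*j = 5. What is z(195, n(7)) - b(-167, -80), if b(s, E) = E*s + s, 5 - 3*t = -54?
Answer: 147989/6 ≈ 24665.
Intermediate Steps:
j = -5/2 (j = -½*5 = -5/2 ≈ -2.5000)
t = 59/3 (t = 5/3 - ⅓*(-54) = 5/3 + 18 = 59/3 ≈ 19.667)
b(s, E) = s + E*s
n(l) = -17/2 (n(l) = -5/2*3 - 1 = -15/2 - 1 = -17/2)
z(J, q) = J² + 59*q/3 (z(J, q) = J*J + 59*q/3 = J² + 59*q/3)
z(195, n(7)) - b(-167, -80) = (195² + (59/3)*(-17/2)) - (-167)*(1 - 80) = (38025 - 1003/6) - (-167)*(-79) = 227147/6 - 1*13193 = 227147/6 - 13193 = 147989/6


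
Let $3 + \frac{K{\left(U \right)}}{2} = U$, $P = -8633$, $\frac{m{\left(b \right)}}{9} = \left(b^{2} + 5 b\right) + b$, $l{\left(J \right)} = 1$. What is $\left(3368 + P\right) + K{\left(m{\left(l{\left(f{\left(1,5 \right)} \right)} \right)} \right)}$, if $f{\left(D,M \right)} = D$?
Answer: $-5145$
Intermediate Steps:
$m{\left(b \right)} = 9 b^{2} + 54 b$ ($m{\left(b \right)} = 9 \left(\left(b^{2} + 5 b\right) + b\right) = 9 \left(b^{2} + 6 b\right) = 9 b^{2} + 54 b$)
$K{\left(U \right)} = -6 + 2 U$
$\left(3368 + P\right) + K{\left(m{\left(l{\left(f{\left(1,5 \right)} \right)} \right)} \right)} = \left(3368 - 8633\right) - \left(6 - 2 \cdot 9 \cdot 1 \left(6 + 1\right)\right) = -5265 - \left(6 - 2 \cdot 9 \cdot 1 \cdot 7\right) = -5265 + \left(-6 + 2 \cdot 63\right) = -5265 + \left(-6 + 126\right) = -5265 + 120 = -5145$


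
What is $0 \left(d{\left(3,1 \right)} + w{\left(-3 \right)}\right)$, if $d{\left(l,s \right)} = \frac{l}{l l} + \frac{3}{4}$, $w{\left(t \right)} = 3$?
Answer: $0$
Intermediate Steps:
$d{\left(l,s \right)} = \frac{3}{4} + \frac{1}{l}$ ($d{\left(l,s \right)} = \frac{l}{l^{2}} + 3 \cdot \frac{1}{4} = \frac{l}{l^{2}} + \frac{3}{4} = \frac{1}{l} + \frac{3}{4} = \frac{3}{4} + \frac{1}{l}$)
$0 \left(d{\left(3,1 \right)} + w{\left(-3 \right)}\right) = 0 \left(\left(\frac{3}{4} + \frac{1}{3}\right) + 3\right) = 0 \left(\frac{13}{12} + 3\right) = 0 \cdot \frac{49}{12} = 0$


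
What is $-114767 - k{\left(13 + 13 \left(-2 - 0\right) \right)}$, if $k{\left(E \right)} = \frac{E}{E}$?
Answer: $-114768$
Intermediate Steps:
$k{\left(E \right)} = 1$
$-114767 - k{\left(13 + 13 \left(-2 - 0\right) \right)} = -114767 - 1 = -114768$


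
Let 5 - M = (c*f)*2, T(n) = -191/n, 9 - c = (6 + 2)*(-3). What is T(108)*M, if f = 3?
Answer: 36863/108 ≈ 341.32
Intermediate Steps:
c = 33 (c = 9 - (6 + 2)*(-3) = 9 - 8*(-3) = 9 - 1*(-24) = 9 + 24 = 33)
M = -193 (M = 5 - 33*3*2 = 5 - 99*2 = 5 - 1*198 = 5 - 198 = -193)
T(108)*M = -191/108*(-193) = 36863/108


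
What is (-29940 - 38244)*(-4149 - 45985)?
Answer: 3418336656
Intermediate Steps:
(-29940 - 38244)*(-4149 - 45985) = -68184*(-50134) = 3418336656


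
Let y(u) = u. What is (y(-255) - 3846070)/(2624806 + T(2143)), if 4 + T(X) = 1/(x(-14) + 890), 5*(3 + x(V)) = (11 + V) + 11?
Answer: -17089221975/11661995291 ≈ -1.4654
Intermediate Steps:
x(V) = 7/5 + V/5 (x(V) = -3 + ((11 + V) + 11)/5 = -3 + (22 + V)/5 = -3 + (22/5 + V/5) = 7/5 + V/5)
T(X) = -17767/4443 (T(X) = -4 + 1/((7/5 + (⅕)*(-14)) + 890) = -4 + 1/((7/5 - 14/5) + 890) = -4 + 1/(-7/5 + 890) = -4 + 1/(4443/5) = -4 + 5/4443 = -17767/4443)
(y(-255) - 3846070)/(2624806 + T(2143)) = (-255 - 3846070)/(2624806 - 17767/4443) = -3846325/11661995291/4443 = -3846325*4443/11661995291 = -17089221975/11661995291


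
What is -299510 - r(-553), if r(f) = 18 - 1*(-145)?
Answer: -299673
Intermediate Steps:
r(f) = 163 (r(f) = 18 + 145 = 163)
-299510 - r(-553) = -299510 - 1*163 = -299510 - 163 = -299673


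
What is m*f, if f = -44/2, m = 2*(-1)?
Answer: 44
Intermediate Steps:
m = -2
f = -22 (f = -44*½ = -22)
m*f = -2*(-22) = 44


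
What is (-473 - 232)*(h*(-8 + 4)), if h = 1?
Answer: 2820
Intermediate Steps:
(-473 - 232)*(h*(-8 + 4)) = (-473 - 232)*(1*(-8 + 4)) = -705*(-4) = 2820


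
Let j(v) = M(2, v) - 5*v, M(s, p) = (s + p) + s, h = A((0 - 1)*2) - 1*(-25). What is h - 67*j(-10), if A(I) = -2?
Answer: -2925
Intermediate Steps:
h = 23 (h = -2 - 1*(-25) = -2 + 25 = 23)
M(s, p) = p + 2*s (M(s, p) = (p + s) + s = p + 2*s)
j(v) = 4 - 4*v (j(v) = (v + 2*2) - 5*v = (v + 4) - 5*v = (4 + v) - 5*v = 4 - 4*v)
h - 67*j(-10) = 23 - 67*(4 - 4*(-10)) = 23 - 67*(4 + 40) = 23 - 67*44 = 23 - 2948 = -2925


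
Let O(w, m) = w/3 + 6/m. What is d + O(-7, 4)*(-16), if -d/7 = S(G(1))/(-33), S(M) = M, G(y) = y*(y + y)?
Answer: 454/33 ≈ 13.758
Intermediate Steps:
G(y) = 2*y² (G(y) = y*(2*y) = 2*y²)
d = 14/33 (d = -7*2*1²/(-33) = -7*2*1*(-1)/33 = -14*(-1)/33 = -7*(-2/33) = 14/33 ≈ 0.42424)
O(w, m) = 6/m + w/3 (O(w, m) = w*(⅓) + 6/m = w/3 + 6/m = 6/m + w/3)
d + O(-7, 4)*(-16) = 14/33 + (6/4 + (⅓)*(-7))*(-16) = 14/33 + (6*(¼) - 7/3)*(-16) = 14/33 + (3/2 - 7/3)*(-16) = 14/33 - ⅚*(-16) = 14/33 + 40/3 = 454/33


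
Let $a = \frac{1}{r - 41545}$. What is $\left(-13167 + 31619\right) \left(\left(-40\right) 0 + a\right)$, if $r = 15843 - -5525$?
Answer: $- \frac{18452}{20177} \approx -0.91451$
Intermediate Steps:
$r = 21368$ ($r = 15843 + 5525 = 21368$)
$a = - \frac{1}{20177}$ ($a = \frac{1}{21368 - 41545} = \frac{1}{-20177} = - \frac{1}{20177} \approx -4.9561 \cdot 10^{-5}$)
$\left(-13167 + 31619\right) \left(\left(-40\right) 0 + a\right) = \left(-13167 + 31619\right) \left(\left(-40\right) 0 - \frac{1}{20177}\right) = 18452 \left(0 - \frac{1}{20177}\right) = 18452 \left(- \frac{1}{20177}\right) = - \frac{18452}{20177}$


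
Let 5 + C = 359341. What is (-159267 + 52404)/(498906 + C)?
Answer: -106863/858242 ≈ -0.12451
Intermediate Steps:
C = 359336 (C = -5 + 359341 = 359336)
(-159267 + 52404)/(498906 + C) = (-159267 + 52404)/(498906 + 359336) = -106863/858242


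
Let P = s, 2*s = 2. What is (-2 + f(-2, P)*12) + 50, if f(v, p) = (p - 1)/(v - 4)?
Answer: 48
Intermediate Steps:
s = 1 (s = (½)*2 = 1)
P = 1
f(v, p) = (-1 + p)/(-4 + v)
(-2 + f(-2, P)*12) + 50 = (-2 + ((-1 + 1)/(-4 - 2))*12) + 50 = (-2 + (0/(-6))*12) + 50 = (-2 - ⅙*0*12) + 50 = (-2 + 0*12) + 50 = (-2 + 0) + 50 = -2 + 50 = 48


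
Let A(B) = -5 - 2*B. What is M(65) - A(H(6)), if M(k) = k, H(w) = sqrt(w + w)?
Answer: 70 + 4*sqrt(3) ≈ 76.928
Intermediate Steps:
H(w) = sqrt(2)*sqrt(w) (H(w) = sqrt(2*w) = sqrt(2)*sqrt(w))
M(65) - A(H(6)) = 65 - (-5 - 2*sqrt(2)*sqrt(6)) = 65 - (-5 - 4*sqrt(3)) = 65 + (5 + 4*sqrt(3)) = 70 + 4*sqrt(3)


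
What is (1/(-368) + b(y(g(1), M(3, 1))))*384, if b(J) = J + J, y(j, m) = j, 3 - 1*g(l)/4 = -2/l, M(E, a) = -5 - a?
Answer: 353256/23 ≈ 15359.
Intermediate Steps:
g(l) = 12 + 8/l (g(l) = 12 - (-8)/l = 12 + 8/l)
b(J) = 2*J
(1/(-368) + b(y(g(1), M(3, 1))))*384 = (1/(-368) + 2*(12 + 8/1))*384 = (-1/368 + 2*(12 + 8*1))*384 = (-1/368 + 2*(12 + 8))*384 = (-1/368 + 2*20)*384 = (-1/368 + 40)*384 = (14719/368)*384 = 353256/23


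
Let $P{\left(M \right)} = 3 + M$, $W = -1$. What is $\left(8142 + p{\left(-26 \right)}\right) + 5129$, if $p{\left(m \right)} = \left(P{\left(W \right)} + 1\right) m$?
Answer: $13193$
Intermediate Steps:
$p{\left(m \right)} = 3 m$ ($p{\left(m \right)} = \left(\left(3 - 1\right) + 1\right) m = \left(2 + 1\right) m = 3 m$)
$\left(8142 + p{\left(-26 \right)}\right) + 5129 = \left(8142 + 3 \left(-26\right)\right) + 5129 = \left(8142 - 78\right) + 5129 = 8064 + 5129 = 13193$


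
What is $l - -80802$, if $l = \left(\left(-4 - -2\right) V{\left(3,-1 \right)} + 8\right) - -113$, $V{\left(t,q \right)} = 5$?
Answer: $80913$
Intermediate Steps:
$l = 111$ ($l = \left(\left(-4 - -2\right) 5 + 8\right) - -113 = \left(\left(-4 + 2\right) 5 + 8\right) + 113 = \left(\left(-2\right) 5 + 8\right) + 113 = \left(-10 + 8\right) + 113 = -2 + 113 = 111$)
$l - -80802 = 111 - -80802 = 111 + 80802 = 80913$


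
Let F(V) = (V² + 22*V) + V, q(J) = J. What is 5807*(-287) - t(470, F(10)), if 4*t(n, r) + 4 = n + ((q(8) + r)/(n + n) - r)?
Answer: -3133289009/1880 ≈ -1.6666e+6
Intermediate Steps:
F(V) = V² + 23*V
t(n, r) = -1 - r/4 + n/4 + (8 + r)/(8*n) (t(n, r) = -1 + (n + ((8 + r)/(n + n) - r))/4 = -1 + (n + ((8 + r)/((2*n)) - r))/4 = -1 + (n + ((8 + r)*(1/(2*n)) - r))/4 = -1 + (n + ((8 + r)/(2*n) - r))/4 = -1 + (n + (-r + (8 + r)/(2*n)))/4 = -1 + (n - r + (8 + r)/(2*n))/4 = -1 + (-r/4 + n/4 + (8 + r)/(8*n)) = -1 - r/4 + n/4 + (8 + r)/(8*n))
5807*(-287) - t(470, F(10)) = 5807*(-287) - (8 + 10*(23 + 10) - 2*470*(4 + 10*(23 + 10) - 1*470))/(8*470) = -1666609 - (8 + 10*33 - 2*470*(4 + 10*33 - 470))/(8*470) = -1666609 - (8 + 330 - 2*470*(4 + 330 - 470))/(8*470) = -1666609 - (8 + 330 - 2*470*(-136))/(8*470) = -1666609 - (8 + 330 + 127840)/(8*470) = -1666609 - 128178/(8*470) = -1666609 - 1*64089/1880 = -1666609 - 64089/1880 = -3133289009/1880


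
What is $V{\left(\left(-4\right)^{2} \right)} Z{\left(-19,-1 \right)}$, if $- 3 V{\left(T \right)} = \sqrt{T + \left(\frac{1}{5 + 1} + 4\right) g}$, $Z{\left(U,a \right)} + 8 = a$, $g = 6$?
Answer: $3 \sqrt{41} \approx 19.209$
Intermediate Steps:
$Z{\left(U,a \right)} = -8 + a$
$V{\left(T \right)} = - \frac{\sqrt{25 + T}}{3}$ ($V{\left(T \right)} = - \frac{\sqrt{T + \left(\frac{1}{5 + 1} + 4\right) 6}}{3} = - \frac{\sqrt{T + \left(\frac{1}{6} + 4\right) 6}}{3} = - \frac{\sqrt{T + \frac{25}{6} \cdot 6}}{3} = - \frac{\sqrt{T + 25}}{3} = - \frac{\sqrt{25 + T}}{3}$)
$V{\left(\left(-4\right)^{2} \right)} Z{\left(-19,-1 \right)} = - \frac{\sqrt{25 + \left(-4\right)^{2}}}{3} \left(-8 - 1\right) = - \frac{\sqrt{25 + 16}}{3} \left(-9\right) = - \frac{\sqrt{41}}{3} \left(-9\right) = 3 \sqrt{41}$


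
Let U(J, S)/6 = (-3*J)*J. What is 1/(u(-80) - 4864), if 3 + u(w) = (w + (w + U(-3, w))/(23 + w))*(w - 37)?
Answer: 19/75929 ≈ 0.00025023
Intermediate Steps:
U(J, S) = -18*J² (U(J, S) = 6*((-3*J)*J) = 6*(-3*J²) = -18*J²)
u(w) = -3 + (-37 + w)*(w + (-162 + w)/(23 + w)) (u(w) = -3 + (w + (w - 18*(-3)²)/(23 + w))*(w - 37) = -3 + (w + (w - 18*9)/(23 + w))*(-37 + w) = -3 + (w + (w - 162)/(23 + w))*(-37 + w) = -3 + (w + (-162 + w)/(23 + w))*(-37 + w) = -3 + (-37 + w)*(w + (-162 + w)/(23 + w)))
1/(u(-80) - 4864) = 1/((5925 + (-80)³ - 1053*(-80) - 13*(-80)²)/(23 - 80) - 4864) = 1/((5925 - 512000 + 84240 - 13*6400)/(-57) - 4864) = 1/(-(5925 - 512000 + 84240 - 83200)/57 - 4864) = 1/(-1/57*(-505035) - 4864) = 1/(168345/19 - 4864) = 1/(75929/19) = 19/75929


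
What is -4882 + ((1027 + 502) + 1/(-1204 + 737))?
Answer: -1565852/467 ≈ -3353.0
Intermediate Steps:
-4882 + ((1027 + 502) + 1/(-1204 + 737)) = -4882 + (1529 + 1/(-467)) = -4882 + (1529 - 1/467) = -4882 + 714042/467 = -1565852/467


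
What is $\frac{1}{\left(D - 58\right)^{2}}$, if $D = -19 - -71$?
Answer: $\frac{1}{36} \approx 0.027778$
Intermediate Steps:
$D = 52$ ($D = -19 + 71 = 52$)
$\frac{1}{\left(D - 58\right)^{2}} = \frac{1}{\left(52 - 58\right)^{2}} = \frac{1}{\left(-6\right)^{2}} = \frac{1}{36}$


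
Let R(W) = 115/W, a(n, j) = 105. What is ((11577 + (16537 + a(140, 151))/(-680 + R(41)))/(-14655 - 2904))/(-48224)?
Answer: 320753083/23510436222240 ≈ 1.3643e-5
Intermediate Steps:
((11577 + (16537 + a(140, 151))/(-680 + R(41)))/(-14655 - 2904))/(-48224) = ((11577 + (16537 + 105)/(-680 + 115/41))/(-14655 - 2904))/(-48224) = ((11577 + 16642/(-680 + 115*(1/41)))/(-17559))*(-1/48224) = ((11577 + 16642/(-680 + 115/41))*(-1/17559))*(-1/48224) = ((11577 + 16642/(-27765/41))*(-1/17559))*(-1/48224) = ((11577 + 16642*(-41/27765))*(-1/17559))*(-1/48224) = ((11577 - 682322/27765)*(-1/17559))*(-1/48224) = ((320753083/27765)*(-1/17559))*(-1/48224) = -320753083/487525635*(-1/48224) = 320753083/23510436222240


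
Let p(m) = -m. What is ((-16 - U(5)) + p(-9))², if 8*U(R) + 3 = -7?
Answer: 529/16 ≈ 33.063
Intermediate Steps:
U(R) = -5/4 (U(R) = -3/8 + (⅛)*(-7) = -3/8 - 7/8 = -5/4)
((-16 - U(5)) + p(-9))² = ((-16 - 1*(-5/4)) - 1*(-9))² = ((-16 + 5/4) + 9)² = (-59/4 + 9)² = (-23/4)² = 529/16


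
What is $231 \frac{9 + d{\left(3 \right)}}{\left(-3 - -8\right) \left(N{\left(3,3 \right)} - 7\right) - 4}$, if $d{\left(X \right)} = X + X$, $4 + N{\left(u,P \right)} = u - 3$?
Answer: $- \frac{3465}{59} \approx -58.729$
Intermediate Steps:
$N{\left(u,P \right)} = -7 + u$ ($N{\left(u,P \right)} = -4 + \left(u - 3\right) = -4 + \left(-3 + u\right) = -7 + u$)
$d{\left(X \right)} = 2 X$
$231 \frac{9 + d{\left(3 \right)}}{\left(-3 - -8\right) \left(N{\left(3,3 \right)} - 7\right) - 4} = 231 \frac{9 + 2 \cdot 3}{\left(-3 - -8\right) \left(\left(-7 + 3\right) - 7\right) - 4} = 231 \frac{9 + 6}{\left(-3 + 8\right) \left(-4 - 7\right) - 4} = 231 \frac{15}{5 \left(-11\right) - 4} = 231 \frac{15}{-55 - 4} = 231 \frac{15}{-59} = 231 \cdot 15 \left(- \frac{1}{59}\right) = 231 \left(- \frac{15}{59}\right) = - \frac{3465}{59}$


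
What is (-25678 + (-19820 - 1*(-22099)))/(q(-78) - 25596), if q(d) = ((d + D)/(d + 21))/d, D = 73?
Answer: 104031954/113799821 ≈ 0.91417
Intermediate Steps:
q(d) = (73 + d)/(d*(21 + d)) (q(d) = ((d + 73)/(d + 21))/d = ((73 + d)/(21 + d))/d = (73 + d)/(d*(21 + d)))
(-25678 + (-19820 - 1*(-22099)))/(q(-78) - 25596) = (-25678 + (-19820 - 1*(-22099)))/((73 - 78)/((-78)*(21 - 78)) - 25596) = (-25678 + (-19820 + 22099))/(-1/78*(-5)/(-57) - 25596) = (-25678 + 2279)/(-1/78*(-1/57)*(-5) - 25596) = -23399/(-5/4446 - 25596) = -23399/(-113799821/4446) = -23399*(-4446/113799821) = 104031954/113799821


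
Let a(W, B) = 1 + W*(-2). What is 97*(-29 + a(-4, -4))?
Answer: -1940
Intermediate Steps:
a(W, B) = 1 - 2*W
97*(-29 + a(-4, -4)) = 97*(-29 + (1 - 2*(-4))) = 97*(-29 + (1 + 8)) = 97*(-29 + 9) = 97*(-20) = -1940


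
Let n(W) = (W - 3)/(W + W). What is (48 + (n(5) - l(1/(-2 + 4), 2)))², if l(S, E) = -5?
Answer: 70756/25 ≈ 2830.2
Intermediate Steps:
n(W) = (-3 + W)/(2*W) (n(W) = (-3 + W)/((2*W)) = (-3 + W)*(1/(2*W)) = (-3 + W)/(2*W))
(48 + (n(5) - l(1/(-2 + 4), 2)))² = (48 + ((½)*(-3 + 5)/5 - 1*(-5)))² = (48 + ((½)*(⅕)*2 + 5))² = (48 + (⅕ + 5))² = (48 + 26/5)² = (266/5)² = 70756/25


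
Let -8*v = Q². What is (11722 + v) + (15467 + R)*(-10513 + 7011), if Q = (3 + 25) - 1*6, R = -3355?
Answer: -84809125/2 ≈ -4.2405e+7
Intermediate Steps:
Q = 22 (Q = 28 - 6 = 22)
v = -121/2 (v = -⅛*22² = -⅛*484 = -121/2 ≈ -60.500)
(11722 + v) + (15467 + R)*(-10513 + 7011) = (11722 - 121/2) + (15467 - 3355)*(-10513 + 7011) = 23323/2 + 12112*(-3502) = 23323/2 - 42416224 = -84809125/2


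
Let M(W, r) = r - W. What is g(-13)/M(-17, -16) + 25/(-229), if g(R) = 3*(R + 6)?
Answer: -4834/229 ≈ -21.109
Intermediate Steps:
g(R) = 18 + 3*R (g(R) = 3*(6 + R) = 18 + 3*R)
g(-13)/M(-17, -16) + 25/(-229) = (18 + 3*(-13))/(-16 - 1*(-17)) + 25/(-229) = (18 - 39)/(-16 + 17) + 25*(-1/229) = -21/1 - 25/229 = -21*1 - 25/229 = -21 - 25/229 = -4834/229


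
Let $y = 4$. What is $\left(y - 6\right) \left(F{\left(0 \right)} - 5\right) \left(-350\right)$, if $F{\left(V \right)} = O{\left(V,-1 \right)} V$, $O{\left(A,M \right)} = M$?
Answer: $-3500$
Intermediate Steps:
$F{\left(V \right)} = - V$
$\left(y - 6\right) \left(F{\left(0 \right)} - 5\right) \left(-350\right) = \left(4 - 6\right) \left(\left(-1\right) 0 - 5\right) \left(-350\right) = - 2 \left(0 - 5\right) \left(-350\right) = \left(-2\right) \left(-5\right) \left(-350\right) = 10 \left(-350\right) = -3500$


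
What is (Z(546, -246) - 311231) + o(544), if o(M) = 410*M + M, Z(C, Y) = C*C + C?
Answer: 211015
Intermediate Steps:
Z(C, Y) = C + C² (Z(C, Y) = C² + C = C + C²)
o(M) = 411*M
(Z(546, -246) - 311231) + o(544) = (546*(1 + 546) - 311231) + 411*544 = (546*547 - 311231) + 223584 = (298662 - 311231) + 223584 = -12569 + 223584 = 211015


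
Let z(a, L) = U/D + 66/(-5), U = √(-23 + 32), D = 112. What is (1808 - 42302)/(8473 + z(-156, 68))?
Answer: -22676640/4737503 ≈ -4.7866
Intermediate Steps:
U = 3 (U = √9 = 3)
z(a, L) = -7377/560 (z(a, L) = 3/112 + 66/(-5) = 3*(1/112) + 66*(-⅕) = 3/112 - 66/5 = -7377/560)
(1808 - 42302)/(8473 + z(-156, 68)) = (1808 - 42302)/(8473 - 7377/560) = -40494/4737503/560 = -40494*560/4737503 = -22676640/4737503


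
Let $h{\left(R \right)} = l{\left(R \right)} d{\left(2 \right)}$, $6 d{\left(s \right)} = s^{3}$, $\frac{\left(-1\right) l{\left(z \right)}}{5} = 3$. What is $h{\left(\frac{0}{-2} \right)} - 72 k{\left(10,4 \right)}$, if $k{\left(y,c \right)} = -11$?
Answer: $772$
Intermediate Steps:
$l{\left(z \right)} = -15$ ($l{\left(z \right)} = \left(-5\right) 3 = -15$)
$d{\left(s \right)} = \frac{s^{3}}{6}$
$h{\left(R \right)} = -20$ ($h{\left(R \right)} = - 15 \frac{2^{3}}{6} = - 15 \cdot \frac{1}{6} \cdot 8 = \left(-15\right) \frac{4}{3} = -20$)
$h{\left(\frac{0}{-2} \right)} - 72 k{\left(10,4 \right)} = -20 - -792 = -20 + 792 = 772$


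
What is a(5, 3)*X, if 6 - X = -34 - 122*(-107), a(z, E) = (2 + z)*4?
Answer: -364392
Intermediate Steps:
a(z, E) = 8 + 4*z
X = -13014 (X = 6 - (-34 - 122*(-107)) = 6 - (-34 + 13054) = 6 - 1*13020 = 6 - 13020 = -13014)
a(5, 3)*X = (8 + 4*5)*(-13014) = (8 + 20)*(-13014) = 28*(-13014) = -364392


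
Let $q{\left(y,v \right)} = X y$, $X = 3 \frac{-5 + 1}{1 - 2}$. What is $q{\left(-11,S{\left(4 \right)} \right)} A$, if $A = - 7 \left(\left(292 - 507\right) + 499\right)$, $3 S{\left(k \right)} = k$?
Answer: $262416$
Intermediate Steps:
$S{\left(k \right)} = \frac{k}{3}$
$X = 12$ ($X = 3 \left(- \frac{4}{-1}\right) = 3 \left(\left(-4\right) \left(-1\right)\right) = 3 \cdot 4 = 12$)
$q{\left(y,v \right)} = 12 y$
$A = -1988$ ($A = - 7 \left(-215 + 499\right) = \left(-7\right) 284 = -1988$)
$q{\left(-11,S{\left(4 \right)} \right)} A = 12 \left(-11\right) \left(-1988\right) = \left(-132\right) \left(-1988\right) = 262416$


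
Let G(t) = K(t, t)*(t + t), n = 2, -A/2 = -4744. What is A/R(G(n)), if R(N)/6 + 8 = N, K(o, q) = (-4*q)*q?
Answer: -593/27 ≈ -21.963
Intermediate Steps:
A = 9488 (A = -2*(-4744) = 9488)
K(o, q) = -4*q²
G(t) = -8*t³ (G(t) = (-4*t²)*(t + t) = (-4*t²)*(2*t) = -8*t³)
R(N) = -48 + 6*N
A/R(G(n)) = 9488/(-48 + 6*(-8*2³)) = 9488/(-48 + 6*(-8*8)) = 9488/(-48 + 6*(-64)) = 9488/(-48 - 384) = 9488/(-432) = 9488*(-1/432) = -593/27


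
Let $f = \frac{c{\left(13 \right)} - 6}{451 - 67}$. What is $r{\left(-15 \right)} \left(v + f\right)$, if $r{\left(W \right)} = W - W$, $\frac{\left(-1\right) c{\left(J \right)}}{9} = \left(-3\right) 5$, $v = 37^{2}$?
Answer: $0$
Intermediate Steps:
$v = 1369$
$c{\left(J \right)} = 135$ ($c{\left(J \right)} = - 9 \left(\left(-3\right) 5\right) = \left(-9\right) \left(-15\right) = 135$)
$r{\left(W \right)} = 0$
$f = \frac{43}{128}$ ($f = \frac{135 - 6}{451 - 67} = \frac{129}{384} = 129 \cdot \frac{1}{384} = \frac{43}{128} \approx 0.33594$)
$r{\left(-15 \right)} \left(v + f\right) = 0 \left(1369 + \frac{43}{128}\right) = 0 \cdot \frac{175275}{128} = 0$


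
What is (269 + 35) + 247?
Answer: 551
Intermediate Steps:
(269 + 35) + 247 = 304 + 247 = 551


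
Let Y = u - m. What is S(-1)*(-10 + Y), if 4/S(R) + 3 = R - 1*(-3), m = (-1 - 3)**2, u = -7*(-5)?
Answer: -36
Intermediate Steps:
u = 35
m = 16 (m = (-4)**2 = 16)
S(R) = 4/R (S(R) = 4/(-3 + (R - 1*(-3))) = 4/(-3 + (R + 3)) = 4/(-3 + (3 + R)) = 4/R)
Y = 19 (Y = 35 - 1*16 = 35 - 16 = 19)
S(-1)*(-10 + Y) = (4/(-1))*(-10 + 19) = (4*(-1))*9 = -4*9 = -36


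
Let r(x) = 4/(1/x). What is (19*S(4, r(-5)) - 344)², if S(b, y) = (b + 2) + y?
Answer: 372100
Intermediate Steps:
r(x) = 4*x
S(b, y) = 2 + b + y (S(b, y) = (2 + b) + y = 2 + b + y)
(19*S(4, r(-5)) - 344)² = (19*(2 + 4 + 4*(-5)) - 344)² = (19*(2 + 4 - 20) - 344)² = (19*(-14) - 344)² = (-266 - 344)² = (-610)² = 372100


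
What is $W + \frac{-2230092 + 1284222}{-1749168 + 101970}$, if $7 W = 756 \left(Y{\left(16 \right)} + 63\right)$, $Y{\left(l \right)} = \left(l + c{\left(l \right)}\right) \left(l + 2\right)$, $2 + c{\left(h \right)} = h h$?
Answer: $\frac{189811393}{357} \approx 5.3169 \cdot 10^{5}$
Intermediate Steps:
$c{\left(h \right)} = -2 + h^{2}$ ($c{\left(h \right)} = -2 + h h = -2 + h^{2}$)
$Y{\left(l \right)} = \left(2 + l\right) \left(-2 + l + l^{2}\right)$ ($Y{\left(l \right)} = \left(l + \left(-2 + l^{2}\right)\right) \left(l + 2\right) = \left(-2 + l + l^{2}\right) \left(2 + l\right) = \left(2 + l\right) \left(-2 + l + l^{2}\right)$)
$W = 531684$ ($W = \frac{756 \left(\left(-4 + 16^{3} + 3 \cdot 16^{2}\right) + 63\right)}{7} = \frac{756 \left(\left(-4 + 4096 + 3 \cdot 256\right) + 63\right)}{7} = \frac{756 \left(\left(-4 + 4096 + 768\right) + 63\right)}{7} = \frac{756 \left(4860 + 63\right)}{7} = \frac{756 \cdot 4923}{7} = \frac{1}{7} \cdot 3721788 = 531684$)
$W + \frac{-2230092 + 1284222}{-1749168 + 101970} = 531684 + \frac{-2230092 + 1284222}{-1749168 + 101970} = 531684 - \frac{945870}{-1647198} = 531684 - - \frac{205}{357} = 531684 + \frac{205}{357} = \frac{189811393}{357}$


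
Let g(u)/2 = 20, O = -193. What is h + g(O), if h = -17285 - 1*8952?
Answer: -26197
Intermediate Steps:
h = -26237 (h = -17285 - 8952 = -26237)
g(u) = 40 (g(u) = 2*20 = 40)
h + g(O) = -26237 + 40 = -26197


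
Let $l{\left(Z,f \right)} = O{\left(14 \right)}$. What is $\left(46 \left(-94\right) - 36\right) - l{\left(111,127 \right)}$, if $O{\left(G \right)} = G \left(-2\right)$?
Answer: $-4332$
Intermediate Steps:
$O{\left(G \right)} = - 2 G$
$l{\left(Z,f \right)} = -28$ ($l{\left(Z,f \right)} = \left(-2\right) 14 = -28$)
$\left(46 \left(-94\right) - 36\right) - l{\left(111,127 \right)} = \left(46 \left(-94\right) - 36\right) - -28 = \left(-4324 - 36\right) + 28 = -4360 + 28 = -4332$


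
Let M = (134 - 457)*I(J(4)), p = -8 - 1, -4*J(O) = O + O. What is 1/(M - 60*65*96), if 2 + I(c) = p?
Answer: -1/370847 ≈ -2.6965e-6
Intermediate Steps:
J(O) = -O/2 (J(O) = -(O + O)/4 = -O/2)
p = -9
I(c) = -11 (I(c) = -2 - 9 = -11)
M = 3553 (M = (134 - 457)*(-11) = -323*(-11) = 3553)
1/(M - 60*65*96) = 1/(3553 - 60*65*96) = 1/(3553 - 3900*96) = 1/(3553 - 374400) = 1/(-370847) = -1/370847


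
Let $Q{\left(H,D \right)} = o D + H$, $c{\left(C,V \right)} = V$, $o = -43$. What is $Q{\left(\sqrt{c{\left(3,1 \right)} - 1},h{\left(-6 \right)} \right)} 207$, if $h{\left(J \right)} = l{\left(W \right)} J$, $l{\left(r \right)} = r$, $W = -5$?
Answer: $-267030$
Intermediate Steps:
$h{\left(J \right)} = - 5 J$
$Q{\left(H,D \right)} = H - 43 D$ ($Q{\left(H,D \right)} = - 43 D + H = H - 43 D$)
$Q{\left(\sqrt{c{\left(3,1 \right)} - 1},h{\left(-6 \right)} \right)} 207 = \left(\sqrt{1 - 1} - 43 \left(\left(-5\right) \left(-6\right)\right)\right) 207 = \left(\sqrt{0} - 1290\right) 207 = \left(0 - 1290\right) 207 = \left(-1290\right) 207 = -267030$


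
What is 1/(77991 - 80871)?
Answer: -1/2880 ≈ -0.00034722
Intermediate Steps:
1/(77991 - 80871) = 1/(-2880) = -1/2880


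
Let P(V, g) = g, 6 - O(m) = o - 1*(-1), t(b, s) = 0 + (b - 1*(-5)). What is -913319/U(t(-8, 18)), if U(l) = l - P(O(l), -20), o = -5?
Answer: -913319/17 ≈ -53725.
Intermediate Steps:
t(b, s) = 5 + b (t(b, s) = 0 + (b + 5) = 0 + (5 + b) = 5 + b)
O(m) = 10 (O(m) = 6 - (-5 - 1*(-1)) = 6 - (-5 + 1) = 6 - 1*(-4) = 6 + 4 = 10)
U(l) = 20 + l (U(l) = l - 1*(-20) = l + 20 = 20 + l)
-913319/U(t(-8, 18)) = -913319/(20 + (5 - 8)) = -913319/(20 - 3) = -913319/17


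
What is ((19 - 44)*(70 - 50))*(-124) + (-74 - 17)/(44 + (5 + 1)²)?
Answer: 4959909/80 ≈ 61999.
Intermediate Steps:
((19 - 44)*(70 - 50))*(-124) + (-74 - 17)/(44 + (5 + 1)²) = -25*20*(-124) - 91/(44 + 6²) = -500*(-124) - 91/(44 + 36) = 62000 - 91/80 = 4959909/80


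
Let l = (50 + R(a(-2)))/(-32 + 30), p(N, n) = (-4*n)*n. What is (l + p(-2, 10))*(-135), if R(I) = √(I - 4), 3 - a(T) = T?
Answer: 114885/2 ≈ 57443.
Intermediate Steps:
p(N, n) = -4*n²
a(T) = 3 - T
R(I) = √(-4 + I)
l = -51/2 (l = (50 + √(-4 + (3 - 1*(-2))))/(-32 + 30) = (50 + √(-4 + (3 + 2)))/(-2) = (50 + √(-4 + 5))*(-½) = (50 + √1)*(-½) = (50 + 1)*(-½) = 51*(-½) = -51/2 ≈ -25.500)
(l + p(-2, 10))*(-135) = (-51/2 - 4*10²)*(-135) = (-51/2 - 4*100)*(-135) = (-51/2 - 400)*(-135) = -851/2*(-135) = 114885/2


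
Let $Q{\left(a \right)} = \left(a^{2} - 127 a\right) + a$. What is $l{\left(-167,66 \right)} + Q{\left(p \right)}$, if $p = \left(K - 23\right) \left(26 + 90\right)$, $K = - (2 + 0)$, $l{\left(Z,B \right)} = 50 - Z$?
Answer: $8775617$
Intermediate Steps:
$K = -2$ ($K = \left(-1\right) 2 = -2$)
$p = -2900$ ($p = \left(-2 - 23\right) \left(26 + 90\right) = \left(-25\right) 116 = -2900$)
$Q{\left(a \right)} = a^{2} - 126 a$
$l{\left(-167,66 \right)} + Q{\left(p \right)} = \left(50 - -167\right) - 2900 \left(-126 - 2900\right) = \left(50 + 167\right) - -8775400 = 217 + 8775400 = 8775617$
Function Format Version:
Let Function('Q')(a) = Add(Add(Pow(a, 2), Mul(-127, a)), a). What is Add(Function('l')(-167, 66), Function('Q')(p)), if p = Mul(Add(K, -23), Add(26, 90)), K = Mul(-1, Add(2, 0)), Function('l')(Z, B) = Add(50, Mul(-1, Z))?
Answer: 8775617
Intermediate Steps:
K = -2 (K = Mul(-1, 2) = -2)
p = -2900 (p = Mul(Add(-2, -23), Add(26, 90)) = Mul(-25, 116) = -2900)
Function('Q')(a) = Add(Pow(a, 2), Mul(-126, a))
Add(Function('l')(-167, 66), Function('Q')(p)) = Add(Add(50, Mul(-1, -167)), Mul(-2900, Add(-126, -2900))) = Add(Add(50, 167), Mul(-2900, -3026)) = Add(217, 8775400) = 8775617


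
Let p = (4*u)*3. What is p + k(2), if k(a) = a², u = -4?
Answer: -44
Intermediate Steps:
p = -48 (p = (4*(-4))*3 = -16*3 = -48)
p + k(2) = -48 + 2² = -48 + 4 = -44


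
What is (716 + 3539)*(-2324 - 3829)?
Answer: -26181015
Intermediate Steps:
(716 + 3539)*(-2324 - 3829) = 4255*(-6153) = -26181015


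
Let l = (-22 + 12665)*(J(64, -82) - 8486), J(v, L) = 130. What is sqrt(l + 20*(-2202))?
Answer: 2*I*sqrt(26422237) ≈ 10281.0*I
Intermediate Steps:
l = -105644908 (l = (-22 + 12665)*(130 - 8486) = 12643*(-8356) = -105644908)
sqrt(l + 20*(-2202)) = sqrt(-105644908 + 20*(-2202)) = sqrt(-105644908 - 44040) = sqrt(-105688948) = 2*I*sqrt(26422237)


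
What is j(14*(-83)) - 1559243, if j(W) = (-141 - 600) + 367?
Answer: -1559617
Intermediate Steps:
j(W) = -374 (j(W) = -741 + 367 = -374)
j(14*(-83)) - 1559243 = -374 - 1559243 = -1559617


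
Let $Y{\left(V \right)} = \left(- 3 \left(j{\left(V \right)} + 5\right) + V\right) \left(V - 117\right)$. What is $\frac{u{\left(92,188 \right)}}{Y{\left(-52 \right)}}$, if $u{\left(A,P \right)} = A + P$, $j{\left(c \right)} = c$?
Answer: $- \frac{280}{15041} \approx -0.018616$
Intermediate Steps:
$Y{\left(V \right)} = \left(-117 + V\right) \left(-15 - 2 V\right)$ ($Y{\left(V \right)} = \left(- 3 \left(V + 5\right) + V\right) \left(V - 117\right) = \left(- 3 \left(5 + V\right) + V\right) \left(-117 + V\right) = \left(\left(-15 - 3 V\right) + V\right) \left(-117 + V\right) = \left(-15 - 2 V\right) \left(-117 + V\right) = \left(-117 + V\right) \left(-15 - 2 V\right)$)
$\frac{u{\left(92,188 \right)}}{Y{\left(-52 \right)}} = \frac{92 + 188}{1755 - 2 \left(-52\right)^{2} + 219 \left(-52\right)} = \frac{280}{1755 - 5408 - 11388} = \frac{280}{-15041} = 280 \left(- \frac{1}{15041}\right) = - \frac{280}{15041}$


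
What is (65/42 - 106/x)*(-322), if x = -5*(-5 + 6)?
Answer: -109871/15 ≈ -7324.7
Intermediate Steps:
x = -5 (x = -5*1 = -5)
(65/42 - 106/x)*(-322) = (65/42 - 106/(-5))*(-322) = (65*(1/42) - 106*(-⅕))*(-322) = (65/42 + 106/5)*(-322) = (4777/210)*(-322) = -109871/15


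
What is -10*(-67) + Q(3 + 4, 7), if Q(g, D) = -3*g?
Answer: 649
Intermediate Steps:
-10*(-67) + Q(3 + 4, 7) = -10*(-67) - 3*(3 + 4) = 670 - 3*7 = 670 - 21 = 649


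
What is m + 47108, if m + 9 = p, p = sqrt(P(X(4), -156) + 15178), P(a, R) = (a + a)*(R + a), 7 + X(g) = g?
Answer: 47099 + 2*sqrt(4033) ≈ 47226.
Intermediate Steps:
X(g) = -7 + g
P(a, R) = 2*a*(R + a) (P(a, R) = (2*a)*(R + a) = 2*a*(R + a))
p = 2*sqrt(4033) (p = sqrt(2*(-7 + 4)*(-156 + (-7 + 4)) + 15178) = sqrt(2*(-3)*(-156 - 3) + 15178) = sqrt(2*(-3)*(-159) + 15178) = sqrt(954 + 15178) = sqrt(16132) = 2*sqrt(4033) ≈ 127.01)
m = -9 + 2*sqrt(4033) ≈ 118.01
m + 47108 = (-9 + 2*sqrt(4033)) + 47108 = 47099 + 2*sqrt(4033)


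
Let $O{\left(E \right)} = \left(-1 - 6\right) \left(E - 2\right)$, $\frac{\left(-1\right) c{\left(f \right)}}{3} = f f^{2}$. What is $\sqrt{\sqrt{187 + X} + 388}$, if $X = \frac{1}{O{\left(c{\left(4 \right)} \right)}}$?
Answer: $\frac{\sqrt{715535632 + 1358 \sqrt{344860026}}}{1358} \approx 20.042$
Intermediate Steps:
$c{\left(f \right)} = - 3 f^{3}$ ($c{\left(f \right)} = - 3 f f^{2} = - 3 f^{3}$)
$O{\left(E \right)} = 14 - 7 E$ ($O{\left(E \right)} = - 7 \left(-2 + E\right) = 14 - 7 E$)
$X = \frac{1}{1358}$ ($X = \frac{1}{14 - 7 \left(- 3 \cdot 4^{3}\right)} = \frac{1}{14 - 7 \left(\left(-3\right) 64\right)} = \frac{1}{14 - -1344} = \frac{1}{14 + 1344} = \frac{1}{1358} \approx 0.00073638$)
$\sqrt{\sqrt{187 + X} + 388} = \sqrt{\sqrt{187 + \frac{1}{1358}} + 388} = \sqrt{\sqrt{\frac{253947}{1358}} + 388} = \sqrt{\frac{\sqrt{344860026}}{1358} + 388} = \sqrt{388 + \frac{\sqrt{344860026}}{1358}}$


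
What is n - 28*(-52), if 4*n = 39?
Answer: 5863/4 ≈ 1465.8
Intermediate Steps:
n = 39/4 (n = (¼)*39 = 39/4 ≈ 9.7500)
n - 28*(-52) = 39/4 - 28*(-52) = 39/4 + 1456 = 5863/4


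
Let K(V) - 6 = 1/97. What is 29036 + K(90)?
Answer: 2817075/97 ≈ 29042.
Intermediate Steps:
K(V) = 583/97 (K(V) = 6 + 1/97 = 583/97)
29036 + K(90) = 29036 + 583/97 = 2817075/97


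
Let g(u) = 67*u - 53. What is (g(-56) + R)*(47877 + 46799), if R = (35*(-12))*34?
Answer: -1712215460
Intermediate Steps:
R = -14280 (R = -420*34 = -14280)
g(u) = -53 + 67*u
(g(-56) + R)*(47877 + 46799) = ((-53 + 67*(-56)) - 14280)*(47877 + 46799) = ((-53 - 3752) - 14280)*94676 = (-3805 - 14280)*94676 = -18085*94676 = -1712215460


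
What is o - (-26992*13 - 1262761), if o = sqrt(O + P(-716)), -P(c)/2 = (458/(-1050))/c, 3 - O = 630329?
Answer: 1613657 + I*sqrt(890655745362222)/37590 ≈ 1.6137e+6 + 793.93*I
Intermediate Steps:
O = -630326 (O = 3 - 1*630329 = 3 - 630329 = -630326)
P(c) = 458/(525*c) (P(c) = -2*458/(-1050)/c = -2*458*(-1/1050)/c = -(-458)/(525*c) = 458/(525*c))
o = I*sqrt(890655745362222)/37590 (o = sqrt(-630326 + (458/525)/(-716)) = sqrt(-630326 + (458/525)*(-1/716)) = sqrt(-630326 - 229/187950) = sqrt(-118469771929/187950) = I*sqrt(890655745362222)/37590 ≈ 793.93*I)
o - (-26992*13 - 1262761) = I*sqrt(890655745362222)/37590 - (-26992*13 - 1262761) = I*sqrt(890655745362222)/37590 - (-350896 - 1262761) = I*sqrt(890655745362222)/37590 - 1*(-1613657) = I*sqrt(890655745362222)/37590 + 1613657 = 1613657 + I*sqrt(890655745362222)/37590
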